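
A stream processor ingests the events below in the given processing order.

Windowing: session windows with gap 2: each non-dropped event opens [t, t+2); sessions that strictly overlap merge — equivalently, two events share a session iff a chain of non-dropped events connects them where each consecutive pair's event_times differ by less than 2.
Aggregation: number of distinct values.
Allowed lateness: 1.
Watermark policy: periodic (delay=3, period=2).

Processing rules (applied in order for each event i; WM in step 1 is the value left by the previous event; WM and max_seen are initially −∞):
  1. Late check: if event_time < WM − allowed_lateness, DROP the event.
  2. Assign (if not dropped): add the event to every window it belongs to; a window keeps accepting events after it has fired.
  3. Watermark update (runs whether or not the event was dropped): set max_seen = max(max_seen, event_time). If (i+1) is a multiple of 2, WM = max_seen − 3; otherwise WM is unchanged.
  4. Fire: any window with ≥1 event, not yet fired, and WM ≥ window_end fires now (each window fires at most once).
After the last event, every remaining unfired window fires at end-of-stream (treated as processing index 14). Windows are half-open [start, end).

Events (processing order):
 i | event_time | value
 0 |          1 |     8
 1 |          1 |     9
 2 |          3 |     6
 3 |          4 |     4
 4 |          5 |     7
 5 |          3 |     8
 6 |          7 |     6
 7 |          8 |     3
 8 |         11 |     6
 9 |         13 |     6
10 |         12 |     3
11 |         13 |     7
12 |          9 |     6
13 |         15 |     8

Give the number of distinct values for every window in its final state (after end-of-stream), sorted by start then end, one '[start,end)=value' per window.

[1,3)=2 [3,7)=4 [7,11)=2 [11,15)=3 [15,17)=1

i=0 t=1 v=8: → [1,3); WM=−∞
i=1 t=1 v=9: → [1,3); WM=-2
i=2 t=3 v=6: → [3,5); WM=-2
i=3 t=4 v=4: → [3,6); WM=1
i=4 t=5 v=7: → [3,7); WM=1
i=5 t=3 v=8: → [3,7); WM=2
i=6 t=7 v=6: → [7,9); WM=2
i=7 t=8 v=3: → [7,10); WM=5
i=8 t=11 v=6: → [11,13); WM=5
i=9 t=13 v=6: → [13,15); WM=10
i=10 t=12 v=3: → [11,15); WM=10
i=11 t=13 v=7: → [11,15); WM=10
i=12 t=9 v=6: → [7,11); WM=10
i=13 t=15 v=8: → [15,17); WM=12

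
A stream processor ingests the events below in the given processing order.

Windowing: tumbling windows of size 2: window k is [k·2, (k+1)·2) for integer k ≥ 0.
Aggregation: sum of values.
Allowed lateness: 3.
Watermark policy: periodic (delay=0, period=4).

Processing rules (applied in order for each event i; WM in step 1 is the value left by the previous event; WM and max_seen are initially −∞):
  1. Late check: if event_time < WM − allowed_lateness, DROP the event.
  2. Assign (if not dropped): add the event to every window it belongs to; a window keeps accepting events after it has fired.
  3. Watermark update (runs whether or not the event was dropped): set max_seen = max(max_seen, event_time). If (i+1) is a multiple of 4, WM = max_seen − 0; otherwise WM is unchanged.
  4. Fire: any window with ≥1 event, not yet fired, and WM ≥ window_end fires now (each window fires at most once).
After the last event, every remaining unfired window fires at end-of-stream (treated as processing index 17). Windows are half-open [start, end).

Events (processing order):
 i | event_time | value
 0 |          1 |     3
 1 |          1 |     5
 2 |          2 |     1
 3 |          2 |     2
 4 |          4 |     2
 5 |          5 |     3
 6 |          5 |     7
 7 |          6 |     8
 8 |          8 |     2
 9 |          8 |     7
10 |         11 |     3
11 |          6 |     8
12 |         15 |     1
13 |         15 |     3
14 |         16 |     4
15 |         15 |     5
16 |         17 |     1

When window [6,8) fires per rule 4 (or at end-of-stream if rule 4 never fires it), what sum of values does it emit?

16

i=0 t=1 v=3: → [0,2); WM=−∞
i=1 t=1 v=5: → [0,2); WM=−∞
i=2 t=2 v=1: → [2,4); WM=−∞
i=3 t=2 v=2: → [2,4); WM=2; [0,2) fires=8
i=4 t=4 v=2: → [4,6); WM=2
i=5 t=5 v=3: → [4,6); WM=2
i=6 t=5 v=7: → [4,6); WM=2
i=7 t=6 v=8: → [6,8); WM=6; [2,4) fires=3 [4,6) fires=12
i=8 t=8 v=2: → [8,10); WM=6
i=9 t=8 v=7: → [8,10); WM=6
i=10 t=11 v=3: → [10,12); WM=6
i=11 t=6 v=8: → [6,8); WM=11; [6,8) fires=16 [8,10) fires=9
i=12 t=15 v=1: → [14,16); WM=11
i=13 t=15 v=3: → [14,16); WM=11
i=14 t=16 v=4: → [16,18); WM=11
i=15 t=15 v=5: → [14,16); WM=16; [10,12) fires=3 [14,16) fires=9
i=16 t=17 v=1: → [16,18); WM=16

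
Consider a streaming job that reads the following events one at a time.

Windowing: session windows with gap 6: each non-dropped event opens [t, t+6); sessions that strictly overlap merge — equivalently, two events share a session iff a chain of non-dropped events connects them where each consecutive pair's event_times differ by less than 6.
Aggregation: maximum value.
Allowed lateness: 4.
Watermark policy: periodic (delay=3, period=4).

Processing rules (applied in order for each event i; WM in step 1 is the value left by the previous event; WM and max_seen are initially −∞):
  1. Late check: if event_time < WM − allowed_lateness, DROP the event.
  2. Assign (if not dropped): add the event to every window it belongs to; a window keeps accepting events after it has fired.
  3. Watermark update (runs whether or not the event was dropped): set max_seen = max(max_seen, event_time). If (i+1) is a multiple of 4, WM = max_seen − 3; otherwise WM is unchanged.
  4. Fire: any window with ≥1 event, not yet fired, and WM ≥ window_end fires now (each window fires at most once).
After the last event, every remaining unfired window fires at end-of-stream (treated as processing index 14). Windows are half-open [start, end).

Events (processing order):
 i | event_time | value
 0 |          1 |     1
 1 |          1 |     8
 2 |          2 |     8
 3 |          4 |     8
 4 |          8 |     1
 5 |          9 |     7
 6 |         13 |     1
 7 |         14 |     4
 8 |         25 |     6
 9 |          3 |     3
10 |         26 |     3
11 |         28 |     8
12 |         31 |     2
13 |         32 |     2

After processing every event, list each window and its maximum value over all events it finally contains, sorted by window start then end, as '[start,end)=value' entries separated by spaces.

[1,20)=8 [25,38)=8

i=0 t=1 v=1: → [1,7); WM=−∞
i=1 t=1 v=8: → [1,7); WM=−∞
i=2 t=2 v=8: → [1,8); WM=−∞
i=3 t=4 v=8: → [1,10); WM=1
i=4 t=8 v=1: → [1,14); WM=1
i=5 t=9 v=7: → [1,15); WM=1
i=6 t=13 v=1: → [1,19); WM=1
i=7 t=14 v=4: → [1,20); WM=11
i=8 t=25 v=6: → [25,31); WM=11
i=9 t=3 v=3: DROP (t<11-4); WM=11
i=10 t=26 v=3: → [25,32); WM=11
i=11 t=28 v=8: → [25,34); WM=25
i=12 t=31 v=2: → [25,37); WM=25
i=13 t=32 v=2: → [25,38); WM=25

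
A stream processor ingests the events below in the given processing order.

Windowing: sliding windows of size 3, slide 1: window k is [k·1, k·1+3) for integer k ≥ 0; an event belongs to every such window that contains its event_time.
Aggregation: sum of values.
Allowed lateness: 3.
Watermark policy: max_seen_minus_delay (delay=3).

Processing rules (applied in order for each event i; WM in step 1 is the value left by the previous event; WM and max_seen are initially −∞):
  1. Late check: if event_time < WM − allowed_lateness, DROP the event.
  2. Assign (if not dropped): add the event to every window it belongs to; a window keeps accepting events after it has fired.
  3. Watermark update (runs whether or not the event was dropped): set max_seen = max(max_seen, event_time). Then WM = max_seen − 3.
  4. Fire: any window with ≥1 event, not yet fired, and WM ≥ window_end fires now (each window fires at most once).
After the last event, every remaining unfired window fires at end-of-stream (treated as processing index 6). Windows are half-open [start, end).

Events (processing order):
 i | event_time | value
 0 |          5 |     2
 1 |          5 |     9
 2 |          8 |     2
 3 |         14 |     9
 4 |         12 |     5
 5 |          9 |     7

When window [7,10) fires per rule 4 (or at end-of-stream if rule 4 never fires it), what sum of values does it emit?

2

i=0 t=5 v=2: → [5,8),[4,7),[3,6); WM=2
i=1 t=5 v=9: → [5,8),[4,7),[3,6); WM=2
i=2 t=8 v=2: → [8,11),[7,10),[6,9); WM=5
i=3 t=14 v=9: → [14,17),[13,16),[12,15); WM=11; [3,6) fires=11 [4,7) fires=11 [5,8) fires=11 [6,9) fires=2 [7,10) fires=2 [8,11) fires=2
i=4 t=12 v=5: → [12,15),[11,14),[10,13); WM=11
i=5 t=9 v=7: → [9,12),[8,11),[7,10); WM=11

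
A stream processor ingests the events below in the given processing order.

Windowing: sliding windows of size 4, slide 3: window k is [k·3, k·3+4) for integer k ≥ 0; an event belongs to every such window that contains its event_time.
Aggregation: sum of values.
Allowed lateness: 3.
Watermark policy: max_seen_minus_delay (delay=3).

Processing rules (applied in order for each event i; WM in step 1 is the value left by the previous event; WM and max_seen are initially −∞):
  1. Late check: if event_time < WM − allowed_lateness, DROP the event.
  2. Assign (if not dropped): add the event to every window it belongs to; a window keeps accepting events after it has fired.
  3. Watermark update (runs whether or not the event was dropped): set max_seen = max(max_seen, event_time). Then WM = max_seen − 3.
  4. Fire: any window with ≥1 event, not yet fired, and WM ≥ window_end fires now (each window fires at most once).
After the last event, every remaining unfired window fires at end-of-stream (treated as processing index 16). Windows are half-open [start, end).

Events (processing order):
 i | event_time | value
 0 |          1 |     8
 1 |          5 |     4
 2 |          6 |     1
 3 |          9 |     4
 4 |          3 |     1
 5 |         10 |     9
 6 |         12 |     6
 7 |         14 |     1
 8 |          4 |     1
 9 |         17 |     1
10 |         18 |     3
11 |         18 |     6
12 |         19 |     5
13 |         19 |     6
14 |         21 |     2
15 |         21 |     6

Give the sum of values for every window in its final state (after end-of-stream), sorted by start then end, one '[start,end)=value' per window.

[0,4)=9 [3,7)=6 [6,10)=5 [9,13)=19 [12,16)=7 [15,19)=10 [18,22)=28 [21,25)=8

i=0 t=1 v=8: → [0,4); WM=-2
i=1 t=5 v=4: → [3,7); WM=2
i=2 t=6 v=1: → [6,10),[3,7); WM=3
i=3 t=9 v=4: → [9,13),[6,10); WM=6; [0,4) fires=8
i=4 t=3 v=1: → [3,7),[0,4); WM=6
i=5 t=10 v=9: → [9,13); WM=7; [3,7) fires=6
i=6 t=12 v=6: → [12,16),[9,13); WM=9
i=7 t=14 v=1: → [12,16); WM=11; [6,10) fires=5
i=8 t=4 v=1: DROP (t<11-3); WM=11
i=9 t=17 v=1: → [15,19); WM=14; [9,13) fires=19
i=10 t=18 v=3: → [18,22),[15,19); WM=15
i=11 t=18 v=6: → [18,22),[15,19); WM=15
i=12 t=19 v=5: → [18,22); WM=16; [12,16) fires=7
i=13 t=19 v=6: → [18,22); WM=16
i=14 t=21 v=2: → [21,25),[18,22); WM=18
i=15 t=21 v=6: → [21,25),[18,22); WM=18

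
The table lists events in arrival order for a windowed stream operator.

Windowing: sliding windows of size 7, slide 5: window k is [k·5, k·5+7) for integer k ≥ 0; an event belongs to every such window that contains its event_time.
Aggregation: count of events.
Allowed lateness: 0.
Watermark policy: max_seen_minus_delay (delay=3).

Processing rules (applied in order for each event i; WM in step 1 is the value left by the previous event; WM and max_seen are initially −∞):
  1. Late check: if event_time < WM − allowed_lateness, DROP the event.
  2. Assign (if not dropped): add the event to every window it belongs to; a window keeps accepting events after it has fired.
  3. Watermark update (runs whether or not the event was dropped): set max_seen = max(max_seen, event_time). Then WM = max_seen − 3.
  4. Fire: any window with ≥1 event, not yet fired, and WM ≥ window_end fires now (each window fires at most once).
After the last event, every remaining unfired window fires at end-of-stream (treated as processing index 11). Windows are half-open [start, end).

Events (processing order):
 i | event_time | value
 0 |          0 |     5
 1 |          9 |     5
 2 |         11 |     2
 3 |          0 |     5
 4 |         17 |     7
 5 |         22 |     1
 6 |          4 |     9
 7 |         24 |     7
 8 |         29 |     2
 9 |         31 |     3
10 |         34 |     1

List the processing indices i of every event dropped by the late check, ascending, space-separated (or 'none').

3 6

i=0 t=0 v=5: → [0,7); WM=-3
i=1 t=9 v=5: → [5,12); WM=6
i=2 t=11 v=2: → [10,17),[5,12); WM=8; [0,7) fires=1
i=3 t=0 v=5: DROP (t<8-0); WM=8
i=4 t=17 v=7: → [15,22); WM=14; [5,12) fires=2
i=5 t=22 v=1: → [20,27); WM=19; [10,17) fires=1
i=6 t=4 v=9: DROP (t<19-0); WM=19
i=7 t=24 v=7: → [20,27); WM=21
i=8 t=29 v=2: → [25,32); WM=26; [15,22) fires=1
i=9 t=31 v=3: → [30,37),[25,32); WM=28; [20,27) fires=2
i=10 t=34 v=1: → [30,37); WM=31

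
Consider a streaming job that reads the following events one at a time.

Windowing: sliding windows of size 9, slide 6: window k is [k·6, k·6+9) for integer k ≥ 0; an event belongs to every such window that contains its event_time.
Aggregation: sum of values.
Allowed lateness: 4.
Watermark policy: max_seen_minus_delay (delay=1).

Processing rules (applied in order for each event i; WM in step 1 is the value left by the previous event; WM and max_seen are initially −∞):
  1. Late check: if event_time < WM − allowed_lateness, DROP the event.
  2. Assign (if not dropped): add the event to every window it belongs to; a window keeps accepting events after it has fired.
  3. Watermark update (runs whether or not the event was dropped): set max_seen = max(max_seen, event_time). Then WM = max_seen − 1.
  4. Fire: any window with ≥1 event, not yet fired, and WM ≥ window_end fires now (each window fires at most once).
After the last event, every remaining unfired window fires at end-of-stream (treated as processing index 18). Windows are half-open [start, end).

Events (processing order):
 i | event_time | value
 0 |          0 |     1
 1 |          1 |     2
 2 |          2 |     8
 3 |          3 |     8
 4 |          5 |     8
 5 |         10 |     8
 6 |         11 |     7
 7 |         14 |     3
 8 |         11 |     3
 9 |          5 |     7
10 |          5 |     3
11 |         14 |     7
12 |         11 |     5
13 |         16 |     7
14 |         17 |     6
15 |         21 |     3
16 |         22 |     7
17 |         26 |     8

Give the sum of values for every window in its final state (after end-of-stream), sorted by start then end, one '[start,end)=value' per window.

[0,9)=27 [6,15)=33 [12,21)=23 [18,27)=18 [24,33)=8

i=0 t=0 v=1: → [0,9); WM=-1
i=1 t=1 v=2: → [0,9); WM=0
i=2 t=2 v=8: → [0,9); WM=1
i=3 t=3 v=8: → [0,9); WM=2
i=4 t=5 v=8: → [0,9); WM=4
i=5 t=10 v=8: → [6,15); WM=9; [0,9) fires=27
i=6 t=11 v=7: → [6,15); WM=10
i=7 t=14 v=3: → [12,21),[6,15); WM=13
i=8 t=11 v=3: → [6,15); WM=13
i=9 t=5 v=7: DROP (t<13-4); WM=13
i=10 t=5 v=3: DROP (t<13-4); WM=13
i=11 t=14 v=7: → [12,21),[6,15); WM=13
i=12 t=11 v=5: → [6,15); WM=13
i=13 t=16 v=7: → [12,21); WM=15; [6,15) fires=33
i=14 t=17 v=6: → [12,21); WM=16
i=15 t=21 v=3: → [18,27); WM=20
i=16 t=22 v=7: → [18,27); WM=21; [12,21) fires=23
i=17 t=26 v=8: → [24,33),[18,27); WM=25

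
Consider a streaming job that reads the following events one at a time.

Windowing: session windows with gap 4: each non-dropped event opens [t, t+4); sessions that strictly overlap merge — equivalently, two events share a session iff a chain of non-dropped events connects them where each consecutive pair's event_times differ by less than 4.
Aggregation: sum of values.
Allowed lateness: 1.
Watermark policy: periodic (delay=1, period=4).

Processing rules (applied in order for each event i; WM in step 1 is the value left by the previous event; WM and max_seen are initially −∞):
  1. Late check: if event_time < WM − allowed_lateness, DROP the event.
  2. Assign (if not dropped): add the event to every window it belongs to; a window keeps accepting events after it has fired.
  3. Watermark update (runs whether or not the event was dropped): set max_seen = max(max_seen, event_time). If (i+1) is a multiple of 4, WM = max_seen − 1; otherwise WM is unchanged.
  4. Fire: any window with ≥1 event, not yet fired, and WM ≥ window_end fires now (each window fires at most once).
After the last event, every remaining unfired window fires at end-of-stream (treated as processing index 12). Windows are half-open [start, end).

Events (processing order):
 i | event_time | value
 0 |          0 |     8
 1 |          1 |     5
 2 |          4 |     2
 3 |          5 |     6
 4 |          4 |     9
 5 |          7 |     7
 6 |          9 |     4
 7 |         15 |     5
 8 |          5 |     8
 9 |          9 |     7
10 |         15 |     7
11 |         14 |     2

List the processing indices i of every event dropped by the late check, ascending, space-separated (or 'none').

i=0 t=0 v=8: → [0,4); WM=−∞
i=1 t=1 v=5: → [0,5); WM=−∞
i=2 t=4 v=2: → [0,8); WM=−∞
i=3 t=5 v=6: → [0,9); WM=4
i=4 t=4 v=9: → [0,9); WM=4
i=5 t=7 v=7: → [0,11); WM=4
i=6 t=9 v=4: → [0,13); WM=4
i=7 t=15 v=5: → [15,19); WM=14
i=8 t=5 v=8: DROP (t<14-1); WM=14
i=9 t=9 v=7: DROP (t<14-1); WM=14
i=10 t=15 v=7: → [15,19); WM=14
i=11 t=14 v=2: → [14,19); WM=14

8 9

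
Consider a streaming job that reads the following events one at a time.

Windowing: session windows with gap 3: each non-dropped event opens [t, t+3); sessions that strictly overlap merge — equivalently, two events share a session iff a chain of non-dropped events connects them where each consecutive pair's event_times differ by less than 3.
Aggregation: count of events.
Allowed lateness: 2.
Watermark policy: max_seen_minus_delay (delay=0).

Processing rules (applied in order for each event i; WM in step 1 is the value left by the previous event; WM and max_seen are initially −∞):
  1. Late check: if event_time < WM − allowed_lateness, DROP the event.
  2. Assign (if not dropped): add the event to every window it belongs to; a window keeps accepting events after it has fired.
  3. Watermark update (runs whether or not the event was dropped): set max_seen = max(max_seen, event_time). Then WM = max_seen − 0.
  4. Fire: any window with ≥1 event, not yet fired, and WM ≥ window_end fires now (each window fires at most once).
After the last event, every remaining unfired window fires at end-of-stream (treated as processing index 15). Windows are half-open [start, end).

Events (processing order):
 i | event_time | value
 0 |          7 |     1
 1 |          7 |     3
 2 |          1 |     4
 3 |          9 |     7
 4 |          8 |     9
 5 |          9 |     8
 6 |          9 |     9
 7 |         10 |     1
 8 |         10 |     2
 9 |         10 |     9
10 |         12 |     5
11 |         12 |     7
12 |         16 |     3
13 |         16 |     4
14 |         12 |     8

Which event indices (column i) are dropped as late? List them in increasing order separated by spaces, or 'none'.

2 14

i=0 t=7 v=1: → [7,10); WM=7
i=1 t=7 v=3: → [7,10); WM=7
i=2 t=1 v=4: DROP (t<7-2); WM=7
i=3 t=9 v=7: → [7,12); WM=9
i=4 t=8 v=9: → [7,12); WM=9
i=5 t=9 v=8: → [7,12); WM=9
i=6 t=9 v=9: → [7,12); WM=9
i=7 t=10 v=1: → [7,13); WM=10
i=8 t=10 v=2: → [7,13); WM=10
i=9 t=10 v=9: → [7,13); WM=10
i=10 t=12 v=5: → [7,15); WM=12
i=11 t=12 v=7: → [7,15); WM=12
i=12 t=16 v=3: → [16,19); WM=16
i=13 t=16 v=4: → [16,19); WM=16
i=14 t=12 v=8: DROP (t<16-2); WM=16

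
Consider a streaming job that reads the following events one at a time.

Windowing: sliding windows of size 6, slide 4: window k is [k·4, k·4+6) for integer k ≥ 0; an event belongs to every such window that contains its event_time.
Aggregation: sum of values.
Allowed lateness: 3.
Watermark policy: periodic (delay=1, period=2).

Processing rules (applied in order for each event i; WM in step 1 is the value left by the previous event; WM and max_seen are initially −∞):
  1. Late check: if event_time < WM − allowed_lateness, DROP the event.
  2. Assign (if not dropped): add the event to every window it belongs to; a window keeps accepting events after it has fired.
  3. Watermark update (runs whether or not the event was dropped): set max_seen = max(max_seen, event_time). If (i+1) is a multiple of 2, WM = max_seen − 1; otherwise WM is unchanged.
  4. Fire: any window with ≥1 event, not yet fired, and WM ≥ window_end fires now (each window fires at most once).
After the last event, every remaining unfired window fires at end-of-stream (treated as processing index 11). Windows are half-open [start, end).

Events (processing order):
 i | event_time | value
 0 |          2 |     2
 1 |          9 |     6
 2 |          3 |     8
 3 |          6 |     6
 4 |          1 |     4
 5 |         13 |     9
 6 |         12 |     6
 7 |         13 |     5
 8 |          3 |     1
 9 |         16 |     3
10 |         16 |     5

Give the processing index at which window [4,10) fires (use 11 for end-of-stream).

5

i=0 t=2 v=2: → [0,6); WM=−∞
i=1 t=9 v=6: → [8,14),[4,10); WM=8; [0,6) fires=2
i=2 t=3 v=8: DROP (t<8-3); WM=8
i=3 t=6 v=6: → [4,10); WM=8
i=4 t=1 v=4: DROP (t<8-3); WM=8
i=5 t=13 v=9: → [12,18),[8,14); WM=12; [4,10) fires=12
i=6 t=12 v=6: → [12,18),[8,14); WM=12
i=7 t=13 v=5: → [12,18),[8,14); WM=12
i=8 t=3 v=1: DROP (t<12-3); WM=12
i=9 t=16 v=3: → [16,22),[12,18); WM=15; [8,14) fires=26
i=10 t=16 v=5: → [16,22),[12,18); WM=15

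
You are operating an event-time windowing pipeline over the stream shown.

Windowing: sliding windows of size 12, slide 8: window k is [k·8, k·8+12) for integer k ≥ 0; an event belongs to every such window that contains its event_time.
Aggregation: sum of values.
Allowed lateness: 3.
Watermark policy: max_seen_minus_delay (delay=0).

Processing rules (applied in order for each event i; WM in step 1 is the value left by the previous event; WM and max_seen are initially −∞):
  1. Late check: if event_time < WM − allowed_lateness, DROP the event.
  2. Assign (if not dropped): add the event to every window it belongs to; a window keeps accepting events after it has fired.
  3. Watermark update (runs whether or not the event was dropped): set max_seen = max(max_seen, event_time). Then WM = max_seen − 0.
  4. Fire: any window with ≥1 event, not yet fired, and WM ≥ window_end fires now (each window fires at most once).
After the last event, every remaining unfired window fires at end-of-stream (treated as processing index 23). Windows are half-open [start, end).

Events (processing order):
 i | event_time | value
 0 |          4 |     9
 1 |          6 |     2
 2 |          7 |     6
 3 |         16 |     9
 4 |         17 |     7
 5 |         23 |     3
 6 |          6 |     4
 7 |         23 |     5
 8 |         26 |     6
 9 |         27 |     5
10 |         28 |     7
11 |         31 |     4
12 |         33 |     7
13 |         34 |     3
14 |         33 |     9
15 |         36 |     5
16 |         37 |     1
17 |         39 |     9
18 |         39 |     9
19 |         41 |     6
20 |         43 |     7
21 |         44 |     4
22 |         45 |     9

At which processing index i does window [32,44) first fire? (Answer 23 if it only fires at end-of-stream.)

21

i=0 t=4 v=9: → [0,12); WM=4
i=1 t=6 v=2: → [0,12); WM=6
i=2 t=7 v=6: → [0,12); WM=7
i=3 t=16 v=9: → [16,28),[8,20); WM=16; [0,12) fires=17
i=4 t=17 v=7: → [16,28),[8,20); WM=17
i=5 t=23 v=3: → [16,28); WM=23; [8,20) fires=16
i=6 t=6 v=4: DROP (t<23-3); WM=23
i=7 t=23 v=5: → [16,28); WM=23
i=8 t=26 v=6: → [24,36),[16,28); WM=26
i=9 t=27 v=5: → [24,36),[16,28); WM=27
i=10 t=28 v=7: → [24,36); WM=28; [16,28) fires=35
i=11 t=31 v=4: → [24,36); WM=31
i=12 t=33 v=7: → [32,44),[24,36); WM=33
i=13 t=34 v=3: → [32,44),[24,36); WM=34
i=14 t=33 v=9: → [32,44),[24,36); WM=34
i=15 t=36 v=5: → [32,44); WM=36; [24,36) fires=41
i=16 t=37 v=1: → [32,44); WM=37
i=17 t=39 v=9: → [32,44); WM=39
i=18 t=39 v=9: → [32,44); WM=39
i=19 t=41 v=6: → [40,52),[32,44); WM=41
i=20 t=43 v=7: → [40,52),[32,44); WM=43
i=21 t=44 v=4: → [40,52); WM=44; [32,44) fires=56
i=22 t=45 v=9: → [40,52); WM=45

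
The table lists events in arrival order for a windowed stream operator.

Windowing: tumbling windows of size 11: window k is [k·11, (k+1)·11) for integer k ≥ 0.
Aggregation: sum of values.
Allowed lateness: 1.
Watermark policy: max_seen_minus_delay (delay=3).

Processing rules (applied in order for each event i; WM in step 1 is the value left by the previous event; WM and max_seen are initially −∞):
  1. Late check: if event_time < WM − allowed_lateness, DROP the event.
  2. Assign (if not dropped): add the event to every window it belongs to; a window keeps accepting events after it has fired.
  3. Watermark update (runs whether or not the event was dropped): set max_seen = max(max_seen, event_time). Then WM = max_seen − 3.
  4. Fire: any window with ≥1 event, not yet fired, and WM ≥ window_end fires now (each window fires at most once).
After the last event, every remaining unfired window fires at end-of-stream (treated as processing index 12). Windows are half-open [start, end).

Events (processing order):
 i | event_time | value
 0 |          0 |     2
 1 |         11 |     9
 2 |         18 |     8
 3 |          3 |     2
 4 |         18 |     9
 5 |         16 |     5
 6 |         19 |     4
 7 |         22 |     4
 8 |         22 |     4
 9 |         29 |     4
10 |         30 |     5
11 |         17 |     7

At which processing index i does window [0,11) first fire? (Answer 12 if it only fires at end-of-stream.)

2

i=0 t=0 v=2: → [0,11); WM=-3
i=1 t=11 v=9: → [11,22); WM=8
i=2 t=18 v=8: → [11,22); WM=15; [0,11) fires=2
i=3 t=3 v=2: DROP (t<15-1); WM=15
i=4 t=18 v=9: → [11,22); WM=15
i=5 t=16 v=5: → [11,22); WM=15
i=6 t=19 v=4: → [11,22); WM=16
i=7 t=22 v=4: → [22,33); WM=19
i=8 t=22 v=4: → [22,33); WM=19
i=9 t=29 v=4: → [22,33); WM=26; [11,22) fires=35
i=10 t=30 v=5: → [22,33); WM=27
i=11 t=17 v=7: DROP (t<27-1); WM=27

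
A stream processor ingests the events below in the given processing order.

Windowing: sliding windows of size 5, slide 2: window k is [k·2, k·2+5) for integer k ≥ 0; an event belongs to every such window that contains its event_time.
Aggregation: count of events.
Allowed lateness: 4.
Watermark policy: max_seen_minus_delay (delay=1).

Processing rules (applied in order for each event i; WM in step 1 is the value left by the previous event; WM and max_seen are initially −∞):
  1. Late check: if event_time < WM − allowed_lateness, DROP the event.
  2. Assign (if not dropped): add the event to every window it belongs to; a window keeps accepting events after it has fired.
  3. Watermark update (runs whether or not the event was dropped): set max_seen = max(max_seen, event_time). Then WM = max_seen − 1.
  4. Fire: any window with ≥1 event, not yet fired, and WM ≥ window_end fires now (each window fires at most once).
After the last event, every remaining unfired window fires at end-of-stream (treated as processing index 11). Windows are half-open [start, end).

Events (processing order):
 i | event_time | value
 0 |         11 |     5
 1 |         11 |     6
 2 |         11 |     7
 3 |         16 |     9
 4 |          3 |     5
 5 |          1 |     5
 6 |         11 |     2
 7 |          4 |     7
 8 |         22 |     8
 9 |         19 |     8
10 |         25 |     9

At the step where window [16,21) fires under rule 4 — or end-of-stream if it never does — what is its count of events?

1

i=0 t=11 v=5: → [10,15),[8,13); WM=10
i=1 t=11 v=6: → [10,15),[8,13); WM=10
i=2 t=11 v=7: → [10,15),[8,13); WM=10
i=3 t=16 v=9: → [16,21),[14,19),[12,17); WM=15; [8,13) fires=3 [10,15) fires=3
i=4 t=3 v=5: DROP (t<15-4); WM=15
i=5 t=1 v=5: DROP (t<15-4); WM=15
i=6 t=11 v=2: → [10,15),[8,13); WM=15
i=7 t=4 v=7: DROP (t<15-4); WM=15
i=8 t=22 v=8: → [22,27),[20,25),[18,23); WM=21; [12,17) fires=1 [14,19) fires=1 [16,21) fires=1
i=9 t=19 v=8: → [18,23),[16,21); WM=21
i=10 t=25 v=9: → [24,29),[22,27); WM=24; [18,23) fires=2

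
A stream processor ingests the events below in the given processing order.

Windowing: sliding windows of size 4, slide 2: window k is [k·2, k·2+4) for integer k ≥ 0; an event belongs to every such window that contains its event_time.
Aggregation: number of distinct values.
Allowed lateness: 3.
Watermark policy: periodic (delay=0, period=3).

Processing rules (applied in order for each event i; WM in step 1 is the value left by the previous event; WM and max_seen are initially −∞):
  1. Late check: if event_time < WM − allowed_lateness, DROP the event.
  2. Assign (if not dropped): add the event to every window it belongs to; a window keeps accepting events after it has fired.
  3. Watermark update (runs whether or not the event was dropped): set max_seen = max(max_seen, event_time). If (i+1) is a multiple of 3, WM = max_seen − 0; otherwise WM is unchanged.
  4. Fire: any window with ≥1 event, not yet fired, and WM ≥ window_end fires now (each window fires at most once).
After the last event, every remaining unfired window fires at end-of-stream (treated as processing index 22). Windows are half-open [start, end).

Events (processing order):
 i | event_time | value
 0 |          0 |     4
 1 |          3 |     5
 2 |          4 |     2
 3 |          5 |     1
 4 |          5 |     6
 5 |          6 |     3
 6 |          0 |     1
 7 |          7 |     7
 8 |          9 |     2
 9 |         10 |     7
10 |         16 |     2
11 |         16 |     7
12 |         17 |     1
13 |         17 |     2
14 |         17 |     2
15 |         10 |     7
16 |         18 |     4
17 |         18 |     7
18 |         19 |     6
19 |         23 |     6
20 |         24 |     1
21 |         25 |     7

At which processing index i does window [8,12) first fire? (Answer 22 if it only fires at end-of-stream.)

11

i=0 t=0 v=4: → [0,4); WM=−∞
i=1 t=3 v=5: → [2,6),[0,4); WM=−∞
i=2 t=4 v=2: → [4,8),[2,6); WM=4; [0,4) fires=2
i=3 t=5 v=1: → [4,8),[2,6); WM=4
i=4 t=5 v=6: → [4,8),[2,6); WM=4
i=5 t=6 v=3: → [6,10),[4,8); WM=6; [2,6) fires=4
i=6 t=0 v=1: DROP (t<6-3); WM=6
i=7 t=7 v=7: → [6,10),[4,8); WM=6
i=8 t=9 v=2: → [8,12),[6,10); WM=9; [4,8) fires=5
i=9 t=10 v=7: → [10,14),[8,12); WM=9
i=10 t=16 v=2: → [16,20),[14,18); WM=9
i=11 t=16 v=7: → [16,20),[14,18); WM=16; [6,10) fires=3 [8,12) fires=2 [10,14) fires=1
i=12 t=17 v=1: → [16,20),[14,18); WM=16
i=13 t=17 v=2: → [16,20),[14,18); WM=16
i=14 t=17 v=2: → [16,20),[14,18); WM=17
i=15 t=10 v=7: DROP (t<17-3); WM=17
i=16 t=18 v=4: → [18,22),[16,20); WM=17
i=17 t=18 v=7: → [18,22),[16,20); WM=18; [14,18) fires=3
i=18 t=19 v=6: → [18,22),[16,20); WM=18
i=19 t=23 v=6: → [22,26),[20,24); WM=18
i=20 t=24 v=1: → [24,28),[22,26); WM=24; [16,20) fires=5 [18,22) fires=3 [20,24) fires=1
i=21 t=25 v=7: → [24,28),[22,26); WM=24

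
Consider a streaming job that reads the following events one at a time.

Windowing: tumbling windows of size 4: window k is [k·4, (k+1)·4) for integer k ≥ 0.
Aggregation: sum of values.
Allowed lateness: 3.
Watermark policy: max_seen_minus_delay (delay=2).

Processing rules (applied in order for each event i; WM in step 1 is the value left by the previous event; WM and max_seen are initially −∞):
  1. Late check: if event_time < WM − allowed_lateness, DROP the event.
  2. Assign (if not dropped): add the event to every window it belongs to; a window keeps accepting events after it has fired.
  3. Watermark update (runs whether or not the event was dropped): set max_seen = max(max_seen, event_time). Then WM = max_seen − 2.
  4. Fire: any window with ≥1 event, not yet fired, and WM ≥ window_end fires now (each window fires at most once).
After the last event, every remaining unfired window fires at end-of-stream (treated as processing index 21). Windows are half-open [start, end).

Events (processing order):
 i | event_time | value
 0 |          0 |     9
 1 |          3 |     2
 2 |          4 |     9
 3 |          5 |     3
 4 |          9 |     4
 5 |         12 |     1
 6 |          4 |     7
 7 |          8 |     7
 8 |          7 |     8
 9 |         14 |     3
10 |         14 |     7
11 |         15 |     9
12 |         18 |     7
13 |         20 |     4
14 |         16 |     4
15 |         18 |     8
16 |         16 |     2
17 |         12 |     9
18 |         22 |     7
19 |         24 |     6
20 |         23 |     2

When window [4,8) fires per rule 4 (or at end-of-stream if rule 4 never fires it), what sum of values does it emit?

12

i=0 t=0 v=9: → [0,4); WM=-2
i=1 t=3 v=2: → [0,4); WM=1
i=2 t=4 v=9: → [4,8); WM=2
i=3 t=5 v=3: → [4,8); WM=3
i=4 t=9 v=4: → [8,12); WM=7; [0,4) fires=11
i=5 t=12 v=1: → [12,16); WM=10; [4,8) fires=12
i=6 t=4 v=7: DROP (t<10-3); WM=10
i=7 t=8 v=7: → [8,12); WM=10
i=8 t=7 v=8: → [4,8); WM=10
i=9 t=14 v=3: → [12,16); WM=12; [8,12) fires=11
i=10 t=14 v=7: → [12,16); WM=12
i=11 t=15 v=9: → [12,16); WM=13
i=12 t=18 v=7: → [16,20); WM=16; [12,16) fires=20
i=13 t=20 v=4: → [20,24); WM=18
i=14 t=16 v=4: → [16,20); WM=18
i=15 t=18 v=8: → [16,20); WM=18
i=16 t=16 v=2: → [16,20); WM=18
i=17 t=12 v=9: DROP (t<18-3); WM=18
i=18 t=22 v=7: → [20,24); WM=20; [16,20) fires=21
i=19 t=24 v=6: → [24,28); WM=22
i=20 t=23 v=2: → [20,24); WM=22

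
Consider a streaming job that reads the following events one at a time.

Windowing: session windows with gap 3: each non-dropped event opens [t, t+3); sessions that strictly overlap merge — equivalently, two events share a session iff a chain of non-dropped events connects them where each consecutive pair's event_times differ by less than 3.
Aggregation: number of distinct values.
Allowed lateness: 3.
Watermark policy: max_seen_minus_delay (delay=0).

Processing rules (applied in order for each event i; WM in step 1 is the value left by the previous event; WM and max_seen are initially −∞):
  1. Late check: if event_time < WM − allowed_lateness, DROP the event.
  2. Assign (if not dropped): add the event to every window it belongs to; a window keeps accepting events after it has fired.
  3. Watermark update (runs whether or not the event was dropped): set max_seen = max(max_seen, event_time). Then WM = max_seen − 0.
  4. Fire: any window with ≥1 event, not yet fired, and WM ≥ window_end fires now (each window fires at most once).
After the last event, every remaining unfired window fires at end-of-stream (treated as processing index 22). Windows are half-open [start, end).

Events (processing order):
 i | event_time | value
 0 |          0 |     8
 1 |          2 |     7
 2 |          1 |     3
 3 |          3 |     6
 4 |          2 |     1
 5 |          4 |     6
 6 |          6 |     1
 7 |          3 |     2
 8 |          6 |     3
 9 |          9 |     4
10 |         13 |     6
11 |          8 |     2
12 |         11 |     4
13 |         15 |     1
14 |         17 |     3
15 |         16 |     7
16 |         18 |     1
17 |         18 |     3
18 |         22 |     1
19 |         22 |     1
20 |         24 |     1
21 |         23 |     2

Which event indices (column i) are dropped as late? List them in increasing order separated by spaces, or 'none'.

11

i=0 t=0 v=8: → [0,3); WM=0
i=1 t=2 v=7: → [0,5); WM=2
i=2 t=1 v=3: → [0,5); WM=2
i=3 t=3 v=6: → [0,6); WM=3
i=4 t=2 v=1: → [0,6); WM=3
i=5 t=4 v=6: → [0,7); WM=4
i=6 t=6 v=1: → [0,9); WM=6
i=7 t=3 v=2: → [0,9); WM=6
i=8 t=6 v=3: → [0,9); WM=6
i=9 t=9 v=4: → [9,12); WM=9
i=10 t=13 v=6: → [13,16); WM=13
i=11 t=8 v=2: DROP (t<13-3); WM=13
i=12 t=11 v=4: → [9,16); WM=13
i=13 t=15 v=1: → [9,18); WM=15
i=14 t=17 v=3: → [9,20); WM=17
i=15 t=16 v=7: → [9,20); WM=17
i=16 t=18 v=1: → [9,21); WM=18
i=17 t=18 v=3: → [9,21); WM=18
i=18 t=22 v=1: → [22,25); WM=22
i=19 t=22 v=1: → [22,25); WM=22
i=20 t=24 v=1: → [22,27); WM=24
i=21 t=23 v=2: → [22,27); WM=24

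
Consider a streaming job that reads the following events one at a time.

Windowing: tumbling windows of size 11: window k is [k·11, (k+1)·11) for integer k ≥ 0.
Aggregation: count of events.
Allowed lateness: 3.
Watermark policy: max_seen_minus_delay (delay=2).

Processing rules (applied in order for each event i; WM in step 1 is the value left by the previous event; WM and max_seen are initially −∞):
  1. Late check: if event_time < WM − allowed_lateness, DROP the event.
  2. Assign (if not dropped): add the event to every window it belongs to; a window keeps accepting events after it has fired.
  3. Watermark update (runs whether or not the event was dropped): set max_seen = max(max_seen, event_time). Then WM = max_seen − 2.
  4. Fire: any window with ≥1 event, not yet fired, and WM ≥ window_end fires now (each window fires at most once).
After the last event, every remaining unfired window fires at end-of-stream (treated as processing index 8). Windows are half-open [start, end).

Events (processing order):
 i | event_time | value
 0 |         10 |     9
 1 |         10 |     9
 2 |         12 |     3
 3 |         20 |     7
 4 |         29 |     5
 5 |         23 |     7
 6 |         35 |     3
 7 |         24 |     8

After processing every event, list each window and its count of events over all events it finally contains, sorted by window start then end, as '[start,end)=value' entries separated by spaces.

i=0 t=10 v=9: → [0,11); WM=8
i=1 t=10 v=9: → [0,11); WM=8
i=2 t=12 v=3: → [11,22); WM=10
i=3 t=20 v=7: → [11,22); WM=18; [0,11) fires=2
i=4 t=29 v=5: → [22,33); WM=27; [11,22) fires=2
i=5 t=23 v=7: DROP (t<27-3); WM=27
i=6 t=35 v=3: → [33,44); WM=33; [22,33) fires=1
i=7 t=24 v=8: DROP (t<33-3); WM=33

[0,11)=2 [11,22)=2 [22,33)=1 [33,44)=1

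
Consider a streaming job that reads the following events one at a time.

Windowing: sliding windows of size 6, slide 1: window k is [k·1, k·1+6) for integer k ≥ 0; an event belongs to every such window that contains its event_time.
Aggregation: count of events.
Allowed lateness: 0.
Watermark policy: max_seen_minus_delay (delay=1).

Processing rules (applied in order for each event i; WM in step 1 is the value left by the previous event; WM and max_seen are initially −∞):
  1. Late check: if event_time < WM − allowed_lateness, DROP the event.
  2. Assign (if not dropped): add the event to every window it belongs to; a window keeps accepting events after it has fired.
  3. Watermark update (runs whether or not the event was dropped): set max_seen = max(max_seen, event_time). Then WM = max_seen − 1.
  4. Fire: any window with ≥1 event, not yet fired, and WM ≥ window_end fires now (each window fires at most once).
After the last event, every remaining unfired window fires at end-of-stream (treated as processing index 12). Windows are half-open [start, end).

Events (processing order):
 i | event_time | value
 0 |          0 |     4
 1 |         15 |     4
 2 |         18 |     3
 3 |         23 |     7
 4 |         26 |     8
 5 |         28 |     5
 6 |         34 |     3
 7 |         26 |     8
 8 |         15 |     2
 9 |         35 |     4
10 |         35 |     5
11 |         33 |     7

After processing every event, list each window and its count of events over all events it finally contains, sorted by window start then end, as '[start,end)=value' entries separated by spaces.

i=0 t=0 v=4: → [0,6); WM=-1
i=1 t=15 v=4: → [15,21),[14,20),[13,19),[12,18),[11,17),[10,16); WM=14; [0,6) fires=1
i=2 t=18 v=3: → [18,24),[17,23),[16,22),[15,21),[14,20),[13,19); WM=17; [10,16) fires=1 [11,17) fires=1
i=3 t=23 v=7: → [23,29),[22,28),[21,27),[20,26),[19,25),[18,24); WM=22; [12,18) fires=1 [13,19) fires=2 [14,20) fires=2 [15,21) fires=2 [16,22) fires=1
i=4 t=26 v=8: → [26,32),[25,31),[24,30),[23,29),[22,28),[21,27); WM=25; [17,23) fires=1 [18,24) fires=2 [19,25) fires=1
i=5 t=28 v=5: → [28,34),[27,33),[26,32),[25,31),[24,30),[23,29); WM=27; [20,26) fires=1 [21,27) fires=2
i=6 t=34 v=3: → [34,40),[33,39),[32,38),[31,37),[30,36),[29,35); WM=33; [22,28) fires=2 [23,29) fires=3 [24,30) fires=2 [25,31) fires=2 [26,32) fires=2 [27,33) fires=1
i=7 t=26 v=8: DROP (t<33-0); WM=33
i=8 t=15 v=2: DROP (t<33-0); WM=33
i=9 t=35 v=4: → [35,41),[34,40),[33,39),[32,38),[31,37),[30,36); WM=34; [28,34) fires=1
i=10 t=35 v=5: → [35,41),[34,40),[33,39),[32,38),[31,37),[30,36); WM=34
i=11 t=33 v=7: DROP (t<34-0); WM=34

[0,6)=1 [10,16)=1 [11,17)=1 [12,18)=1 [13,19)=2 [14,20)=2 [15,21)=2 [16,22)=1 [17,23)=1 [18,24)=2 [19,25)=1 [20,26)=1 [21,27)=2 [22,28)=2 [23,29)=3 [24,30)=2 [25,31)=2 [26,32)=2 [27,33)=1 [28,34)=1 [29,35)=1 [30,36)=3 [31,37)=3 [32,38)=3 [33,39)=3 [34,40)=3 [35,41)=2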